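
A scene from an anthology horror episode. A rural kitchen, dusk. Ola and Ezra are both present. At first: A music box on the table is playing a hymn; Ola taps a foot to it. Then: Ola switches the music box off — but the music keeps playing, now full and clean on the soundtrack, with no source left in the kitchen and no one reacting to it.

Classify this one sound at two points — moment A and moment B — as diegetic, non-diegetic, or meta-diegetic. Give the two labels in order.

diegetic, non-diegetic

Moment A: a music box is a real in-scene source and Ola reacts to it → diegetic.
Moment B: there is no longer any in-world source and no one can hear it — it has become underscore → non-diegetic.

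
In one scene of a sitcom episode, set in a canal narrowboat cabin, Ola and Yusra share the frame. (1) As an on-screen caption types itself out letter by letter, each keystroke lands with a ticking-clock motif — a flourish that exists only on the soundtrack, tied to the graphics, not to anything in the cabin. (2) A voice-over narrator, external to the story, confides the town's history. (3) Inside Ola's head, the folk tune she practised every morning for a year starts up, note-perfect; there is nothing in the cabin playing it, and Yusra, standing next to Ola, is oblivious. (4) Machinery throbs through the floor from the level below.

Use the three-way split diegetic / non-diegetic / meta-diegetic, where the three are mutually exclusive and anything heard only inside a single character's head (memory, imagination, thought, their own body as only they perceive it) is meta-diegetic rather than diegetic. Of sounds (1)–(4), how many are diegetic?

(1) sound married to a title/caption — outside the diegesis by definition → non-diegetic.
(2) commentary laid over the scene from outside the fiction → non-diegetic.
(3) is meta-diegetic: the music is a memory playing inside Ola's mind alone; no real-world source, Yusra can't hear it.
(4) is diegetic: ambient/room sound belonging to the story's physical space.
Diegetic: (4) — that's 1.

1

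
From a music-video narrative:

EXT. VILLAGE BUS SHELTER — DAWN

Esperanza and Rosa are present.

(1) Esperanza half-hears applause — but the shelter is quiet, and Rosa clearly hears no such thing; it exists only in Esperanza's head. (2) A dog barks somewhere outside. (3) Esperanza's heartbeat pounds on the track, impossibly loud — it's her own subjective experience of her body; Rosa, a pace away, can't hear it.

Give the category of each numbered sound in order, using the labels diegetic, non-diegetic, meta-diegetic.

(1) the sound is imagined by Esperanza; nothing in the story world is producing it and Rosa can't hear it → meta-diegetic.
Sound (2): the sound comes from a dog physically present in the location, so diegetic.
Sound (3): point-of-audition from inside Esperanza's body; not a sound in the room, so meta-diegetic.

meta-diegetic, diegetic, meta-diegetic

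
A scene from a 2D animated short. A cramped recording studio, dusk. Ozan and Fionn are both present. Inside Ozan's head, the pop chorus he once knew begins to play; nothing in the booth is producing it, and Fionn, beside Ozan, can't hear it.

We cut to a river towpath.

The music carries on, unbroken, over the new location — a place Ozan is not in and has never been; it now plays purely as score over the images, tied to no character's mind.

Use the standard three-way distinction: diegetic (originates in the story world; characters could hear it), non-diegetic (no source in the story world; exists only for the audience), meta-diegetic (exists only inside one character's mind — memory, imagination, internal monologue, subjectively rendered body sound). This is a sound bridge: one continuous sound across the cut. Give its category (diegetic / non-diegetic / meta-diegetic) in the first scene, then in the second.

meta-diegetic, non-diegetic

Scene one: the music exists only inside Ozan's mind; Fionn can't hear it → meta-diegetic.
Scene two: it's detached from Ozan entirely and plays over unrelated images with no in-world source — conventional underscore → non-diegetic.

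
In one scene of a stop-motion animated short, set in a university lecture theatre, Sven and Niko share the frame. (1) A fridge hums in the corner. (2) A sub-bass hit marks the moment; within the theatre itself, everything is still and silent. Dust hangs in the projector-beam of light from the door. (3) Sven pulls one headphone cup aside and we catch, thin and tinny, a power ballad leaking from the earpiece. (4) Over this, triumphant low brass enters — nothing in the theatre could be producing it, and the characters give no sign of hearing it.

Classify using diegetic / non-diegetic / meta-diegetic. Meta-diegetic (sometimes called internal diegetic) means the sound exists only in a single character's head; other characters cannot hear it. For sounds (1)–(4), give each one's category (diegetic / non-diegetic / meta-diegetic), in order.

Sound (1): ambient/room sound belonging to the story's physical space, so diegetic.
Sound (2): nothing in the scene produces it; it's an accent added for the audience, so non-diegetic.
(3) it's leaking from a physical pair of headphones in the scene → diegetic.
(4) is non-diegetic: score with no on-screen or off-screen source; it exists for the audience alone.

diegetic, non-diegetic, diegetic, non-diegetic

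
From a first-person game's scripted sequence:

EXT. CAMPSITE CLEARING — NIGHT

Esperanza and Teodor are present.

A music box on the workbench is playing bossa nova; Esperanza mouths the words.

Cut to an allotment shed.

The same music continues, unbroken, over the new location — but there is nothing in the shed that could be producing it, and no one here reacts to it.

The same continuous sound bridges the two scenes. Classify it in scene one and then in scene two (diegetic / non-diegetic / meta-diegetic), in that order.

Scene one: a music box is an on-screen source and Esperanza reacts to it → diegetic.
Scene two: there is no source in the shed and no one hears it — it's now underscore → non-diegetic.

diegetic, non-diegetic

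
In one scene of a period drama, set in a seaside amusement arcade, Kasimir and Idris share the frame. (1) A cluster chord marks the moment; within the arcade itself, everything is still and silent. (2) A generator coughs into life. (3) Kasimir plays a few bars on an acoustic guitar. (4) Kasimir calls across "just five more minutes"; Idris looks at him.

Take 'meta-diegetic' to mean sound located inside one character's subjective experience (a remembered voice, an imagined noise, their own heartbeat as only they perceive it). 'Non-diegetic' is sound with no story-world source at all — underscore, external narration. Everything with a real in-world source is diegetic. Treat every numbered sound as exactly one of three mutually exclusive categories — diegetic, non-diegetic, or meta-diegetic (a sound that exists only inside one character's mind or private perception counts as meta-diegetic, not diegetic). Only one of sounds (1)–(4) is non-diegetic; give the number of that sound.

1

(1) an editorial stinger — it belongs to the cut, not the story world → non-diegetic.
Sound (2): the sound comes from a generator physically present in the location, so diegetic.
(3) is diegetic: Kasimir is producing the music live, in the story world.
Sound (4): on-screen dialogue — Kasimir speaks and Idris is there to hear, so diegetic.
Only (1) is non-diegetic.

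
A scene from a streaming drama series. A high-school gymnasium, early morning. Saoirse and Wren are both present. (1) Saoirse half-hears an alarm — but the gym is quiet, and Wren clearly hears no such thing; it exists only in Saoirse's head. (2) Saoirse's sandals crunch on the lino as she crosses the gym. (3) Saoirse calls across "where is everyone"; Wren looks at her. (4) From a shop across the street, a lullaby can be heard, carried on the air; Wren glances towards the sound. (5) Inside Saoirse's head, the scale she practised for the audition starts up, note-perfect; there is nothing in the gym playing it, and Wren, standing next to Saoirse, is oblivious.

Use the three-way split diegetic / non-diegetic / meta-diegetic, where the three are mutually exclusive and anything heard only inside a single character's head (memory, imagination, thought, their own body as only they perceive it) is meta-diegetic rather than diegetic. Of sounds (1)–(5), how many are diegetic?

3

Sound (1): the sound is imagined by Saoirse; nothing in the story world is producing it and Wren can't hear it, so meta-diegetic.
(2) is diegetic: a character's body making contact with the set — an in-world sound.
(3) on-screen dialogue — Saoirse speaks and Wren is there to hear → diegetic.
(4) is diegetic: off-screen diegetic: the source is out of frame but still in the story's space.
(5) the music is a memory playing inside Saoirse's mind alone; no real-world source, Wren can't hear it → meta-diegetic.
So 3 of the 5 are diegetic: (2), (3), (4).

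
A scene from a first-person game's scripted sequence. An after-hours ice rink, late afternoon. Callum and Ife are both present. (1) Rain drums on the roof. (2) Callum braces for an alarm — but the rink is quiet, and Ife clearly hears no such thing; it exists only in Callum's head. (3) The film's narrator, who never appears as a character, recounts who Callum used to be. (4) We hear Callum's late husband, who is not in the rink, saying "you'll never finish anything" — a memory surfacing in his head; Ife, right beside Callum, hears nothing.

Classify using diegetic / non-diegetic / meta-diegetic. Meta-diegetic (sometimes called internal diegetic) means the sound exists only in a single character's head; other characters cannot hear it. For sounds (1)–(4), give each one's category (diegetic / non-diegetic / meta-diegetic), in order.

Sound (1): it's the actual ambient sound of the location, so diegetic.
(2) the sound is imagined by Callum; nothing in the story world is producing it and Ife can't hear it → meta-diegetic.
(3) commentary laid over the scene from outside the fiction → non-diegetic.
(4) it's Callum's recollection rendered as sound; the other character can't hear it → meta-diegetic.

diegetic, meta-diegetic, non-diegetic, meta-diegetic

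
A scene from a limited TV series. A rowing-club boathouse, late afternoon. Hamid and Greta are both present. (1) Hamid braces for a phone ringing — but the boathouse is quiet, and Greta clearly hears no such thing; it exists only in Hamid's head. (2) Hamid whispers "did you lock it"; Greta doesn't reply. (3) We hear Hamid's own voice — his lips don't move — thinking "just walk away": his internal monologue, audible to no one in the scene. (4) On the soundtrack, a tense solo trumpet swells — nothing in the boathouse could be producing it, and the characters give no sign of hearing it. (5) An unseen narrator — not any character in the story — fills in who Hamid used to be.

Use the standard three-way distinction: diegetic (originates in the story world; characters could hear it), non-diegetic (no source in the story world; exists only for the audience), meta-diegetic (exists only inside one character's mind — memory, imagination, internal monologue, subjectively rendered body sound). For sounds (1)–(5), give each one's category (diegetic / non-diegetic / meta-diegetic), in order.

(1) is meta-diegetic: Hamid alone 'hears' it — an imagined sound, not present in the space.
(2) is diegetic: on-screen dialogue — Hamid speaks and Greta is there to hear.
(3) is meta-diegetic: it's Hamid's unspoken thought, heard only by the audience via his subjectivity.
Sound (4): score with no on-screen or off-screen source; it exists for the audience alone, so non-diegetic.
(5) is non-diegetic: commentary laid over the scene from outside the fiction.

meta-diegetic, diegetic, meta-diegetic, non-diegetic, non-diegetic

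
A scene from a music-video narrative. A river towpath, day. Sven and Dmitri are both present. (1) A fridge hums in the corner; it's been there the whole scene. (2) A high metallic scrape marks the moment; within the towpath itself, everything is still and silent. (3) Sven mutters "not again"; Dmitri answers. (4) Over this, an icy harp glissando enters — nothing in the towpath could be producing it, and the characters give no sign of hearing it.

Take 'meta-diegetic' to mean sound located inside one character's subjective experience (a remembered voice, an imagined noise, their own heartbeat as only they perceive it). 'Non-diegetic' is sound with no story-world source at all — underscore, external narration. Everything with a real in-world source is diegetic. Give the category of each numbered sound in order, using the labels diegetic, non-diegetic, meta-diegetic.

diegetic, non-diegetic, diegetic, non-diegetic

(1) is diegetic: it's the actual ambient sound of the location.
(2) an editorial stinger — it belongs to the cut, not the story world → non-diegetic.
(3) is diegetic: spoken by a character present in the story world.
Sound (4): score with no on-screen or off-screen source; it exists for the audience alone, so non-diegetic.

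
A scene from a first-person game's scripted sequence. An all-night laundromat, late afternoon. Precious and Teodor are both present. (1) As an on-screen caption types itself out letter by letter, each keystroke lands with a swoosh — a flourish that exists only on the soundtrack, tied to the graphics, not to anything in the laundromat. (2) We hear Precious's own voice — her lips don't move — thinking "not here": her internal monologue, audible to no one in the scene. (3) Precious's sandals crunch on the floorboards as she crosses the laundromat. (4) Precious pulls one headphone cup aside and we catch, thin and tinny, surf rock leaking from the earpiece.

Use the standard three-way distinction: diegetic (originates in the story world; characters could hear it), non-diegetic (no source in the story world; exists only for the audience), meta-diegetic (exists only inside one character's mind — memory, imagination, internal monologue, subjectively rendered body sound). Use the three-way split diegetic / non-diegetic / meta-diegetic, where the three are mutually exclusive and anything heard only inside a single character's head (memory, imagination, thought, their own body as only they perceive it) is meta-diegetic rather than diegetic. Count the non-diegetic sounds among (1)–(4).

1

Sound (1): sound married to a title/caption — outside the diegesis by definition, so non-diegetic.
Sound (2): it's Precious's unspoken thought, heard only by the audience via her subjectivity, so meta-diegetic.
(3) is diegetic: it's the physical sound of Precious moving in the space.
(4) the headphones are an on-screen source → diegetic.
So 1 of the 4 is non-diegetic: (1).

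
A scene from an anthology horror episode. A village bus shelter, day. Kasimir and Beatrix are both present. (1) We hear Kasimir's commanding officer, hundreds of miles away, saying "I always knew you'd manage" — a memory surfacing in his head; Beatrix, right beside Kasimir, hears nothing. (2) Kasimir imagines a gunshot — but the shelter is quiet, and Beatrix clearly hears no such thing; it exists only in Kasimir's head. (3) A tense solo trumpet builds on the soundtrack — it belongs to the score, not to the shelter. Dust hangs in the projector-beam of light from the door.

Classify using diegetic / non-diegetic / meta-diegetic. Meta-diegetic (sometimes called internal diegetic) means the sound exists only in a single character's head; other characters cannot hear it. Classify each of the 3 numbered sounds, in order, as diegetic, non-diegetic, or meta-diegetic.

meta-diegetic, meta-diegetic, non-diegetic

(1) is meta-diegetic: it's Kasimir's recollection rendered as sound; the other character can't hear it.
(2) subjective to Kasimir: the shelter is silent and Beatrix hears nothing → meta-diegetic.
(3) nothing in the shelter produces it and the characters don't hear it — pure soundtrack → non-diegetic.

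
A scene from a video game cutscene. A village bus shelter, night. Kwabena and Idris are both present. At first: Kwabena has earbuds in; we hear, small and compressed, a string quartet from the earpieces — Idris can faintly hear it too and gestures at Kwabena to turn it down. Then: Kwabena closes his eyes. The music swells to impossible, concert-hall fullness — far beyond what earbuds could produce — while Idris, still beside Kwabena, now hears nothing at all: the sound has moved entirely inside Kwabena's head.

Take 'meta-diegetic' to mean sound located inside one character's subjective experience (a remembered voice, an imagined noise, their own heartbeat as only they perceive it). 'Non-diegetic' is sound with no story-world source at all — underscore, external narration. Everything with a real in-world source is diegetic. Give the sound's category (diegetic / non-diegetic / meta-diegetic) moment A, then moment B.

Moment A: the earbuds are a physical source both characters can hear → diegetic.
Moment B: the music now exists only as Kwabena's subjective experience; Idris can no longer hear it → meta-diegetic.

diegetic, meta-diegetic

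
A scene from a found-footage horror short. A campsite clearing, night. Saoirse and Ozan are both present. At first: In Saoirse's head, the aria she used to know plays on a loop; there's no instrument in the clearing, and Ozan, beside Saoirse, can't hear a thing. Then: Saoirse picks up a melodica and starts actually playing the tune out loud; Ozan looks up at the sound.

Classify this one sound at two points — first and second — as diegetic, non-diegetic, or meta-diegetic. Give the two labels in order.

meta-diegetic, diegetic

First: the tune exists only as Saoirse's private memory; Ozan can't hear it → meta-diegetic.
Second: Saoirse is now producing it live on a melodica, in the room, and Ozan hears it → diegetic.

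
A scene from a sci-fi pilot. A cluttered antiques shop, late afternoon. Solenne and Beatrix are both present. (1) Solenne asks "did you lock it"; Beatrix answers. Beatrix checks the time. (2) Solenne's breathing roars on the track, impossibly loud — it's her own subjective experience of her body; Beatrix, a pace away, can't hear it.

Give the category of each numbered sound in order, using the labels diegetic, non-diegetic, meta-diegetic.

diegetic, meta-diegetic

(1) is diegetic: Solenne is a character speaking aloud in the scene.
Sound (2): a subjective body sound — Solenne's private perception, inaudible to Beatrix, so meta-diegetic.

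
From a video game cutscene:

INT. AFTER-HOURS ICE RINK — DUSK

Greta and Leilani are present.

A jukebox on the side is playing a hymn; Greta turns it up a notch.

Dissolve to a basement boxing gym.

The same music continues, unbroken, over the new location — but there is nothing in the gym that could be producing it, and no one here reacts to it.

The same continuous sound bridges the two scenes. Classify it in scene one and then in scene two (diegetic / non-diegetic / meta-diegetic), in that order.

diegetic, non-diegetic

Scene one: a jukebox is an on-screen source and Greta reacts to it → diegetic.
Scene two: there is no source in the gym and no one hears it — it's now underscore → non-diegetic.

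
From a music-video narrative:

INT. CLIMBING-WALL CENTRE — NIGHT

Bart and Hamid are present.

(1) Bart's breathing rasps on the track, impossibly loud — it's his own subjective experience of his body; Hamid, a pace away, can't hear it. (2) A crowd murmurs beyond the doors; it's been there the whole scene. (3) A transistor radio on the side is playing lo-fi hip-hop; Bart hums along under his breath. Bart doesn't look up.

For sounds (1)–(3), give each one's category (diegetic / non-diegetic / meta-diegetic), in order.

meta-diegetic, diegetic, diegetic

(1) it's Bart's internal bodily sensation rendered as sound; only Bart 'hears' it → meta-diegetic.
Sound (2): ambient/room sound belonging to the story's physical space, so diegetic.
(3) source music from a transistor radio, which exists in the story world → diegetic.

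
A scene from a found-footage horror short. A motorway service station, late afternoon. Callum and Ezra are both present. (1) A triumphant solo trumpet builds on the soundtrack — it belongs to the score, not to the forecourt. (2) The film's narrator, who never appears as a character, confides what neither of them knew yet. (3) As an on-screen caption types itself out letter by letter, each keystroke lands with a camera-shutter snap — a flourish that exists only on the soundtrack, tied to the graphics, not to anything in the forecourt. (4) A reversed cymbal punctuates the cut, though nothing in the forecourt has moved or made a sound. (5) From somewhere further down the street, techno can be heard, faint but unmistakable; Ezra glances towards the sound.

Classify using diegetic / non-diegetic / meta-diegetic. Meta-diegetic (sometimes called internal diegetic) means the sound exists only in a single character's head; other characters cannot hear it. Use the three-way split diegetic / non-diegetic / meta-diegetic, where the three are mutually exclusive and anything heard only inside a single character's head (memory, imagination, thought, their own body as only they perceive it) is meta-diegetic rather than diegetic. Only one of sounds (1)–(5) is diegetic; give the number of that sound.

5

(1) is non-diegetic: it has no source in the story world and no character can hear it — it's underscore.
(2) commentary laid over the scene from outside the fiction → non-diegetic.
(3) is non-diegetic: it accompanies on-screen graphics, not anything inside the story world.
(4) is non-diegetic: it's a sound-design accent with no in-world source; no one in the scene can hear it.
Sound (5): off-screen diegetic: the source is out of frame but still in the story's space, so diegetic.
Only (5) is diegetic.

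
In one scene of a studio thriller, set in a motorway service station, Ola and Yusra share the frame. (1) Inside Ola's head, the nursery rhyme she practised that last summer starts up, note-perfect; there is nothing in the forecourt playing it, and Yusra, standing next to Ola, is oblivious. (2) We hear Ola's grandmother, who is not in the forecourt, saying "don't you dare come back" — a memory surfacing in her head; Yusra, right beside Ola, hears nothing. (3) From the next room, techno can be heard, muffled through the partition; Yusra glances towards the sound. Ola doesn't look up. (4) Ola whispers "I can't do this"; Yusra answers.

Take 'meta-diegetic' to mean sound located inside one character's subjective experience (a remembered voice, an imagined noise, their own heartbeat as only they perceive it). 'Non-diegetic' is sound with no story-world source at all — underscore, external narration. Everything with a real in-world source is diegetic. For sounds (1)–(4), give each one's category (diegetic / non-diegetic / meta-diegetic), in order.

meta-diegetic, meta-diegetic, diegetic, diegetic

(1) remembered music, private to Ola — Yusra is oblivious because it isn't in the room → meta-diegetic.
(2) a remembered line, private to Ola — not present in the room, not audible to Yusra → meta-diegetic.
(3) the music has an off-screen but real-world source and a character hears it → diegetic.
Sound (4): on-screen dialogue — Ola speaks and Yusra is there to hear, so diegetic.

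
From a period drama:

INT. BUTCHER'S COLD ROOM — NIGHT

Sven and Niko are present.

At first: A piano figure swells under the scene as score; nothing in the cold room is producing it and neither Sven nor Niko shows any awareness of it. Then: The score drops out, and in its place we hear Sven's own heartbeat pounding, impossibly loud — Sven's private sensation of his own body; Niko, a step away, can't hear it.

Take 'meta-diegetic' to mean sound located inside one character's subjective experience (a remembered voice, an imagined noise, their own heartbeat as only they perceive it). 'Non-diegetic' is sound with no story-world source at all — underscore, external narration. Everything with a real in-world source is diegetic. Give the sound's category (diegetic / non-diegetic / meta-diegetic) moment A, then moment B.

Moment A: underscore with no in-world source, inaudible to the characters → non-diegetic.
Moment B: the body sound is Sven's subjective perception alone — Niko can't hear it → meta-diegetic.

non-diegetic, meta-diegetic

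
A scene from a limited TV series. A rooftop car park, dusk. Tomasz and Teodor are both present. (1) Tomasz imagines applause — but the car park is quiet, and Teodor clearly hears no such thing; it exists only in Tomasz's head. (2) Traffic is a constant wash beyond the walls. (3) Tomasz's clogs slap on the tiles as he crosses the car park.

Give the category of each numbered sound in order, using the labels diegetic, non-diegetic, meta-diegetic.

(1) subjective to Tomasz: the car park is silent and Teodor hears nothing → meta-diegetic.
(2) is diegetic: traffic is part of the location's real environment.
(3) it's the physical sound of Tomasz moving in the space → diegetic.

meta-diegetic, diegetic, diegetic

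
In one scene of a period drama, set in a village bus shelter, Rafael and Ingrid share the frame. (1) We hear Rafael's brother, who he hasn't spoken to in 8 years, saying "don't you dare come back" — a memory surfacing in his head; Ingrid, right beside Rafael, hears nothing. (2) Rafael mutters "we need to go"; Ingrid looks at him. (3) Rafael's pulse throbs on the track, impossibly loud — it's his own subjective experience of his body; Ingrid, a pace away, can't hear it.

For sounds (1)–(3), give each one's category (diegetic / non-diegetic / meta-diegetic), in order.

meta-diegetic, diegetic, meta-diegetic

(1) is meta-diegetic: the voice is a memory playing only inside Rafael's mind; Ingrid can't hear it.
(2) is diegetic: spoken by a character present in the story world.
Sound (3): a subjective body sound — Rafael's private perception, inaudible to Ingrid, so meta-diegetic.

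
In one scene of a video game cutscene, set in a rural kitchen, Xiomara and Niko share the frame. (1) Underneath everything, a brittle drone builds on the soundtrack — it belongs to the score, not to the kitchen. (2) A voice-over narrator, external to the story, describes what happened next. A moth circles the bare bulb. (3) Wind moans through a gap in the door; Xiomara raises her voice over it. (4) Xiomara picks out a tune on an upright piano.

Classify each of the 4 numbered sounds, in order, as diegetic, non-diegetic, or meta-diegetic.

non-diegetic, non-diegetic, diegetic, diegetic

Sound (1): nothing in the kitchen produces it and the characters don't hear it — pure soundtrack, so non-diegetic.
Sound (2): the narrator exists outside the story world, addressing only the audience, so non-diegetic.
Sound (3): it's the actual ambient sound of the location, so diegetic.
Sound (4): Xiomara is producing the music live, in the story world, so diegetic.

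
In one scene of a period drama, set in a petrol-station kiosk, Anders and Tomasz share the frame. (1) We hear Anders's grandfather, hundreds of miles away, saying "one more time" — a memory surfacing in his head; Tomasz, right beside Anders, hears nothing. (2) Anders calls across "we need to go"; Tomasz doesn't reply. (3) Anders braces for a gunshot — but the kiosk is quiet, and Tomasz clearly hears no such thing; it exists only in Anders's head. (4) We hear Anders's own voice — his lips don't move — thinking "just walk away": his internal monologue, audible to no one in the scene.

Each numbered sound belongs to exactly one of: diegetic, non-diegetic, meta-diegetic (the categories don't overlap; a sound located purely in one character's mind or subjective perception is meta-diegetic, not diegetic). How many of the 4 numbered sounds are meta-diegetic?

(1) the voice is a memory playing only inside Anders's mind; Tomasz can't hear it → meta-diegetic.
(2) Anders is a character speaking aloud in the scene → diegetic.
(3) is meta-diegetic: Anders alone 'hears' it — an imagined sound, not present in the space.
Sound (4): it's Anders's unspoken thought, heard only by the audience via his subjectivity, so meta-diegetic.
Meta-diegetic: (1), (3), (4) — that's 3.

3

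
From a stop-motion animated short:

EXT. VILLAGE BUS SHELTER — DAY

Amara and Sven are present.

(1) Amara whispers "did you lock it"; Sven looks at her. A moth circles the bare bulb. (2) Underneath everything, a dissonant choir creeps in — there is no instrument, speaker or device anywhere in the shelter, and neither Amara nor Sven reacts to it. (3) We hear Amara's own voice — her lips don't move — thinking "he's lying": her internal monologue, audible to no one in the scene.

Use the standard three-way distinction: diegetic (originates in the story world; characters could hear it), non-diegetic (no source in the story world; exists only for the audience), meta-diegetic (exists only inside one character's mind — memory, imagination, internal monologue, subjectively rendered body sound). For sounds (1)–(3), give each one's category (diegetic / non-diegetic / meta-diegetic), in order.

diegetic, non-diegetic, meta-diegetic

(1) spoken by a character present in the story world → diegetic.
(2) is non-diegetic: nothing in the shelter produces it and the characters don't hear it — pure soundtrack.
(3) is meta-diegetic: internal monologue — inside Amara's mind, not spoken into the scene.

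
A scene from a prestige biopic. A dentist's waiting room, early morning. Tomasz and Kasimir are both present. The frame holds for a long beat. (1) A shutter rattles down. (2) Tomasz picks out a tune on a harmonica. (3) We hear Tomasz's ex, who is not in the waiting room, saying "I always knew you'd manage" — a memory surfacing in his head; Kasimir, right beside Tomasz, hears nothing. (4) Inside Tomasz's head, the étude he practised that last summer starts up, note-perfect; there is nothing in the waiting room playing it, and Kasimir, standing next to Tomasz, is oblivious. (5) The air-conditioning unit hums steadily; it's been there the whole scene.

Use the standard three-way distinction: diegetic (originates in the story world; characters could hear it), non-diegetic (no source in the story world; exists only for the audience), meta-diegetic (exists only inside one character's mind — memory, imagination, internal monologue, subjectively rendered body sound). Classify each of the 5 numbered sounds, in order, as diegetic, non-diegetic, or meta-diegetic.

(1) is diegetic: the sound comes from a shutter physically present in the location.
Sound (2): the instrument and the performer are both in the scene, so diegetic.
(3) is meta-diegetic: it's Tomasz's recollection rendered as sound; the other character can't hear it.
(4) the music is a memory playing inside Tomasz's mind alone; no real-world source, Kasimir can't hear it → meta-diegetic.
Sound (5): it's the actual ambient sound of the location, so diegetic.

diegetic, diegetic, meta-diegetic, meta-diegetic, diegetic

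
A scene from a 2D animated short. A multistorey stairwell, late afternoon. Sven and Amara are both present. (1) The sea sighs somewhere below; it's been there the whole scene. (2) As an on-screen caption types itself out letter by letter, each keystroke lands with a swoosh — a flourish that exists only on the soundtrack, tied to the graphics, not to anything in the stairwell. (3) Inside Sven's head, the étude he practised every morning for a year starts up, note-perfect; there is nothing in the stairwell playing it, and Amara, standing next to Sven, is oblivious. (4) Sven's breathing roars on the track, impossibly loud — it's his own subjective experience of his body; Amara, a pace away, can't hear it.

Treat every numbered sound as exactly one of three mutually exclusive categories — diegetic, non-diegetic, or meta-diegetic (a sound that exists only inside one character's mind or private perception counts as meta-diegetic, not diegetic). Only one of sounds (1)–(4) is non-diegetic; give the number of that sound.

Sound (1): it's the actual ambient sound of the location, so diegetic.
(2) the caption isn't part of the story world, so neither is the sound tied to it → non-diegetic.
(3) remembered music, private to Sven — Amara is oblivious because it isn't in the room → meta-diegetic.
(4) is meta-diegetic: it's Sven's internal bodily sensation rendered as sound; only Sven 'hears' it.
Only (2) is non-diegetic.

2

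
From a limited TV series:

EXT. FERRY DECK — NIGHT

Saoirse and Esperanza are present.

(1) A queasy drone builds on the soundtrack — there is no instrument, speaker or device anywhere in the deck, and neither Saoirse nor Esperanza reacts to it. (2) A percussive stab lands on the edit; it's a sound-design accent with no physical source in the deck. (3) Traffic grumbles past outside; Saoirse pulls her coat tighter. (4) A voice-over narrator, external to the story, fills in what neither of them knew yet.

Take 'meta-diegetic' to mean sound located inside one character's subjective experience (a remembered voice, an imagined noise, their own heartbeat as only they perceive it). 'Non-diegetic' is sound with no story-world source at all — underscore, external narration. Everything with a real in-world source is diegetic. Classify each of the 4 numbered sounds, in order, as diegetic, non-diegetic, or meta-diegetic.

(1) nothing in the deck produces it and the characters don't hear it — pure soundtrack → non-diegetic.
Sound (2): an editorial stinger — it belongs to the cut, not the story world, so non-diegetic.
(3) traffic is part of the location's real environment → diegetic.
Sound (4): commentary laid over the scene from outside the fiction, so non-diegetic.

non-diegetic, non-diegetic, diegetic, non-diegetic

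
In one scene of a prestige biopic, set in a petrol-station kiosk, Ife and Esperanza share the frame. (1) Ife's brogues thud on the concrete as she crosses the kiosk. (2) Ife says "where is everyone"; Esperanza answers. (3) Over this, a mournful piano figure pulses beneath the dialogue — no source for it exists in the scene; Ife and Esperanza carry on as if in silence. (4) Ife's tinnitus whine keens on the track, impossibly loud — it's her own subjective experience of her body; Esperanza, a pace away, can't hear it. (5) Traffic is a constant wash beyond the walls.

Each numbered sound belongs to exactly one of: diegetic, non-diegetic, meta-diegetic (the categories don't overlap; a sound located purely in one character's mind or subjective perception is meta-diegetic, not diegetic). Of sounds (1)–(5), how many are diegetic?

3

Sound (1): a character's body making contact with the set — an in-world sound, so diegetic.
Sound (2): Ife is a character speaking aloud in the scene, so diegetic.
Sound (3): nothing in the kiosk produces it and the characters don't hear it — pure soundtrack, so non-diegetic.
Sound (4): a subjective body sound — Ife's private perception, inaudible to Esperanza, so meta-diegetic.
Sound (5): ambient/room sound belonging to the story's physical space, so diegetic.
Diegetic: (1), (2), (5) — that's 3.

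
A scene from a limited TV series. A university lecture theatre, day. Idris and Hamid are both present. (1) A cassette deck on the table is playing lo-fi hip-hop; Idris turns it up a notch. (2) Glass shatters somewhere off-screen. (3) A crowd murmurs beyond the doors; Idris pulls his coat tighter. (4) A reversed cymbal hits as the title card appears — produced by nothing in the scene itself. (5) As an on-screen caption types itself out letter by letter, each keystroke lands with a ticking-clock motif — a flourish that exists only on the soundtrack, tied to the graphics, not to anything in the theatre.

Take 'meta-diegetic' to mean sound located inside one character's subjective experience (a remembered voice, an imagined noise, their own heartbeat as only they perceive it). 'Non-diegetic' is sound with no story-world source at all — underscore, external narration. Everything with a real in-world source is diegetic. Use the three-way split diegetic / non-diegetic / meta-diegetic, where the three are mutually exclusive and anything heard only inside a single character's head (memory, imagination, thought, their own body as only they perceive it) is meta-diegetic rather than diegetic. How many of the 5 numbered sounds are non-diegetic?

(1) the music comes from an on-screen device that Idris responds to → diegetic.
(2) is diegetic: an in-world source (glass); characters could hear it.
Sound (3): it's the actual ambient sound of the location, so diegetic.
(4) is non-diegetic: it's a sound-design accent with no in-world source; no one in the scene can hear it.
(5) it accompanies on-screen graphics, not anything inside the story world → non-diegetic.
Non-diegetic: (4), (5) — that's 2.

2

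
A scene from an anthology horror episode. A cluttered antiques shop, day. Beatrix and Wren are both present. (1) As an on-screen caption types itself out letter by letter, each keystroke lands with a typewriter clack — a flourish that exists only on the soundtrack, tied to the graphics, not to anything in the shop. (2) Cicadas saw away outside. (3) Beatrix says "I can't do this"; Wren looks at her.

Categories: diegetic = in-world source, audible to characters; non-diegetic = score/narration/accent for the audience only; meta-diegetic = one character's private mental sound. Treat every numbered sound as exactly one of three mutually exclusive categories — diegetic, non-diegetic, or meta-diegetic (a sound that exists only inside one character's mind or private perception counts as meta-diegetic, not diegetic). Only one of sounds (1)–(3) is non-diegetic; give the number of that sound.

Sound (1): sound married to a title/caption — outside the diegesis by definition, so non-diegetic.
Sound (2): cicadas is part of the location's real environment, so diegetic.
(3) spoken by a character present in the story world → diegetic.
Only (1) is non-diegetic.

1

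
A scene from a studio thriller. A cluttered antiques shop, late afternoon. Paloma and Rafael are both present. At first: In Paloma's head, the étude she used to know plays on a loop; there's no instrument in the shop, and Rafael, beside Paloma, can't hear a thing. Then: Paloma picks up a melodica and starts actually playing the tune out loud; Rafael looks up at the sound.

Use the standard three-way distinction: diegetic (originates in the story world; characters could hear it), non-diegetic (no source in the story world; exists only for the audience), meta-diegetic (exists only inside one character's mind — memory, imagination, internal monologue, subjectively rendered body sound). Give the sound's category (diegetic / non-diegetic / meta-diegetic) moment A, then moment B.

Moment A: the tune exists only as Paloma's private memory; Rafael can't hear it → meta-diegetic.
Moment B: Paloma is now producing it live on a melodica, in the room, and Rafael hears it → diegetic.

meta-diegetic, diegetic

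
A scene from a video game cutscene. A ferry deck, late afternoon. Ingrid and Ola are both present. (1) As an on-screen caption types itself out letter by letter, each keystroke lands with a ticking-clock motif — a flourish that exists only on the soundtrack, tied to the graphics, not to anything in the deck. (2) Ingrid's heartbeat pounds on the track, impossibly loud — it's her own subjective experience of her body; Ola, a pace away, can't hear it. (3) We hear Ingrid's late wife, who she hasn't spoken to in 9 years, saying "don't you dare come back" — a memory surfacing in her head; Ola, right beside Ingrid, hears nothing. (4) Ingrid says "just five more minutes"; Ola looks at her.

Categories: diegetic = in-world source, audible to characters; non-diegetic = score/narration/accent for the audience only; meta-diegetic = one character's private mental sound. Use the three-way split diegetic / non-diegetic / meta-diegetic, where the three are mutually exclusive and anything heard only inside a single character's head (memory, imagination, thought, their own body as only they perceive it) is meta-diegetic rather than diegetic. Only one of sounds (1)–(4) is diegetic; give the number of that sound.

4

(1) is non-diegetic: sound married to a title/caption — outside the diegesis by definition.
(2) is meta-diegetic: it's Ingrid's internal bodily sensation rendered as sound; only Ingrid 'hears' it.
(3) a remembered line, private to Ingrid — not present in the room, not audible to Ola → meta-diegetic.
(4) spoken by a character present in the story world → diegetic.
Only (4) is diegetic.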